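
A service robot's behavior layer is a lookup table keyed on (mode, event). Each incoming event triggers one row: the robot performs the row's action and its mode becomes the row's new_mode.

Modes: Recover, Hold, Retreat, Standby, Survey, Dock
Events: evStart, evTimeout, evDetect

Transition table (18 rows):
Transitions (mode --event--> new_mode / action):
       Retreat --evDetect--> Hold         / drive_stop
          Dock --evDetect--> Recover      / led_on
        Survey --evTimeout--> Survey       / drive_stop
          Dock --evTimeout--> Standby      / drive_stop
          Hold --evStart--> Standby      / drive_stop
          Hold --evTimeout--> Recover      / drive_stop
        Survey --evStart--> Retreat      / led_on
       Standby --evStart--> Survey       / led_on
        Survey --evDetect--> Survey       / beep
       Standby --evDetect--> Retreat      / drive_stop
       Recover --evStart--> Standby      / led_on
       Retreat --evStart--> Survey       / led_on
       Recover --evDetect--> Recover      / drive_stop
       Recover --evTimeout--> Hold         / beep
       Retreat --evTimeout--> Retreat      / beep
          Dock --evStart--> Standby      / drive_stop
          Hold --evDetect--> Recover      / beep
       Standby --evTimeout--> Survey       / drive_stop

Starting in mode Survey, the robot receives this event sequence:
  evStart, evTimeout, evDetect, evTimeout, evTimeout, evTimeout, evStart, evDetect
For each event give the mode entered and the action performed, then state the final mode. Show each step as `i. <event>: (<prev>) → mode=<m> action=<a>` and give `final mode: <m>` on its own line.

final mode: Retreat

1. evStart: (Survey) → mode=Retreat action=led_on
2. evTimeout: (Retreat) → mode=Retreat action=beep
3. evDetect: (Retreat) → mode=Hold action=drive_stop
4. evTimeout: (Hold) → mode=Recover action=drive_stop
5. evTimeout: (Recover) → mode=Hold action=beep
6. evTimeout: (Hold) → mode=Recover action=drive_stop
7. evStart: (Recover) → mode=Standby action=led_on
8. evDetect: (Standby) → mode=Retreat action=drive_stop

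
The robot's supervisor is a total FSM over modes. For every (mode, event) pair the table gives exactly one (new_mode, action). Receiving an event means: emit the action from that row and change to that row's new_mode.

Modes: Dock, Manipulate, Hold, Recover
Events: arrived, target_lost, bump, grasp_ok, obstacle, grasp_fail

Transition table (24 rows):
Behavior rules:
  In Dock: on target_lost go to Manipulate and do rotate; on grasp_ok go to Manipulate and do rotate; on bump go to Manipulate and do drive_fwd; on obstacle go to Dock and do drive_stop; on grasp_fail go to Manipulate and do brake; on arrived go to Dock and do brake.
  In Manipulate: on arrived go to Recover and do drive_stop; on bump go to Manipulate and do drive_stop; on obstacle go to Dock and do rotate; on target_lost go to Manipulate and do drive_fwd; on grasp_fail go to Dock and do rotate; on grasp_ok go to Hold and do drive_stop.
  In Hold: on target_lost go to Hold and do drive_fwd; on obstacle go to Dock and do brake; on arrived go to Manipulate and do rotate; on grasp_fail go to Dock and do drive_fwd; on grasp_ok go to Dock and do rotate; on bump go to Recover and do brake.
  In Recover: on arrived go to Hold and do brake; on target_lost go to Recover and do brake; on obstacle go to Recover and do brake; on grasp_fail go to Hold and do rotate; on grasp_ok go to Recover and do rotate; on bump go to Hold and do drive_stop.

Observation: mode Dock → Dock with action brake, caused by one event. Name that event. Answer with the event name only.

arrived

try arrived: (Dock, arrived) → (Dock, brake)  ← matches
try target_lost: (Dock, target_lost) → (Manipulate, rotate)
try bump: (Dock, bump) → (Manipulate, drive_fwd)
try grasp_ok: (Dock, grasp_ok) → (Manipulate, rotate)
try obstacle: (Dock, obstacle) → (Dock, drive_stop)
try grasp_fail: (Dock, grasp_fail) → (Manipulate, brake)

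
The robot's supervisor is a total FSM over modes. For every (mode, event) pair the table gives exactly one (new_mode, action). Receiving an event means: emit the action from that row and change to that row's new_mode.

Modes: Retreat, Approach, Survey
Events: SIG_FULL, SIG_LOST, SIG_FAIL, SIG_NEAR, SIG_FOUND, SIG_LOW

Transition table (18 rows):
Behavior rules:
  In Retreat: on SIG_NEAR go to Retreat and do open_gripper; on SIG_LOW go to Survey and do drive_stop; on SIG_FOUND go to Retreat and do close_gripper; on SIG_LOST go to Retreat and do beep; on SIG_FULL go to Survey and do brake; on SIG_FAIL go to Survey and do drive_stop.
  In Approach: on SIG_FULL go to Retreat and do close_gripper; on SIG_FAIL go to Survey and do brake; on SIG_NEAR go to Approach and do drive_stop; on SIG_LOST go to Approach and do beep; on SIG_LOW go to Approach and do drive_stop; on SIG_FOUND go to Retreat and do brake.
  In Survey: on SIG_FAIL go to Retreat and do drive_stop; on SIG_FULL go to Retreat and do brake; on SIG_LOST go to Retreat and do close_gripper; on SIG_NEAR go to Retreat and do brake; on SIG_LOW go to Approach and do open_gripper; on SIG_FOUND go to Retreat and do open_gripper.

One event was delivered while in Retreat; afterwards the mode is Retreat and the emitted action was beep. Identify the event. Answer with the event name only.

SIG_LOST

try SIG_FULL: (Retreat, SIG_FULL) → (Survey, brake)
try SIG_LOST: (Retreat, SIG_LOST) → (Retreat, beep)  ← matches
try SIG_FAIL: (Retreat, SIG_FAIL) → (Survey, drive_stop)
try SIG_NEAR: (Retreat, SIG_NEAR) → (Retreat, open_gripper)
try SIG_FOUND: (Retreat, SIG_FOUND) → (Retreat, close_gripper)
try SIG_LOW: (Retreat, SIG_LOW) → (Survey, drive_stop)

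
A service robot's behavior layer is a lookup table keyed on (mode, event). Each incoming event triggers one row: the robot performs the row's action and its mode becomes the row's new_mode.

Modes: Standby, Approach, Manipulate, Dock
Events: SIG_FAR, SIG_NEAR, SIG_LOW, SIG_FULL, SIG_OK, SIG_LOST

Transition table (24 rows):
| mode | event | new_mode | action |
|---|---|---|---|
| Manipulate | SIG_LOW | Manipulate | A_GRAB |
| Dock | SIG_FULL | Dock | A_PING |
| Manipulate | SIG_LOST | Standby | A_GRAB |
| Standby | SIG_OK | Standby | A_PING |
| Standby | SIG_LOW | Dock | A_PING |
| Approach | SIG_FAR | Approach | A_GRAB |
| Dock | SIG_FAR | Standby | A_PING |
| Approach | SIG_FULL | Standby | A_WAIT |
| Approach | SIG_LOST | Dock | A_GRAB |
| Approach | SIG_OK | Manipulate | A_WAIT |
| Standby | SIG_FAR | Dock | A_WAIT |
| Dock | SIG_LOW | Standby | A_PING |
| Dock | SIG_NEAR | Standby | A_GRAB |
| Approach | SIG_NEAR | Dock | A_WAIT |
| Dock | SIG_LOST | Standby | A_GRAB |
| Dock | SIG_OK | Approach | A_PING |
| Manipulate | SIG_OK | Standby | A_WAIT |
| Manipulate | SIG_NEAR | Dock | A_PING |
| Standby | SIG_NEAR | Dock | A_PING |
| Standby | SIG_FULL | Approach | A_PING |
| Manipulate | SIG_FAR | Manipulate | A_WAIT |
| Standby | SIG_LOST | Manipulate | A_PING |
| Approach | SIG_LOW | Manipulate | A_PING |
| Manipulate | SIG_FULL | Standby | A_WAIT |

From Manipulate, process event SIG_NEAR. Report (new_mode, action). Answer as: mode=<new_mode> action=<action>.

mode=Dock action=A_PING

current mode = Manipulate; filter table to that mode:
  (Manipulate, SIG_LOW) → (Manipulate, A_GRAB)
  (Manipulate, SIG_LOST) → (Standby, A_GRAB)
  (Manipulate, SIG_OK) → (Standby, A_WAIT)
  (Manipulate, SIG_NEAR) → (Dock, A_PING)  ← event matches
  (Manipulate, SIG_FAR) → (Manipulate, A_WAIT)
  (Manipulate, SIG_FULL) → (Standby, A_WAIT)
event = SIG_NEAR selects (Dock, A_PING)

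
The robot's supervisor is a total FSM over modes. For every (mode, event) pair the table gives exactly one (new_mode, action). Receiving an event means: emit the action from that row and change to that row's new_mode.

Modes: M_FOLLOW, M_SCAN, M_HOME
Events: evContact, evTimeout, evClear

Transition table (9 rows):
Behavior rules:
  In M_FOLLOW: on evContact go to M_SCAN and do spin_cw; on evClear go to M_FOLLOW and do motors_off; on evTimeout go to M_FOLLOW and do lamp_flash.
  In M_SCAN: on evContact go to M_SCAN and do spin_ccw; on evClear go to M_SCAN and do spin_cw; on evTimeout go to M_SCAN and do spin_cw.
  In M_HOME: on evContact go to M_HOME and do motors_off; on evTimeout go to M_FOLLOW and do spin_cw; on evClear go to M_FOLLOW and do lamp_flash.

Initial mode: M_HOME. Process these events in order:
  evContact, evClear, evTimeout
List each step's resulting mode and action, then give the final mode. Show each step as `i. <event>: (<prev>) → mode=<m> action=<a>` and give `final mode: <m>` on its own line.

1. evContact: (M_HOME) → mode=M_HOME action=motors_off
2. evClear: (M_HOME) → mode=M_FOLLOW action=lamp_flash
3. evTimeout: (M_FOLLOW) → mode=M_FOLLOW action=lamp_flash

final mode: M_FOLLOW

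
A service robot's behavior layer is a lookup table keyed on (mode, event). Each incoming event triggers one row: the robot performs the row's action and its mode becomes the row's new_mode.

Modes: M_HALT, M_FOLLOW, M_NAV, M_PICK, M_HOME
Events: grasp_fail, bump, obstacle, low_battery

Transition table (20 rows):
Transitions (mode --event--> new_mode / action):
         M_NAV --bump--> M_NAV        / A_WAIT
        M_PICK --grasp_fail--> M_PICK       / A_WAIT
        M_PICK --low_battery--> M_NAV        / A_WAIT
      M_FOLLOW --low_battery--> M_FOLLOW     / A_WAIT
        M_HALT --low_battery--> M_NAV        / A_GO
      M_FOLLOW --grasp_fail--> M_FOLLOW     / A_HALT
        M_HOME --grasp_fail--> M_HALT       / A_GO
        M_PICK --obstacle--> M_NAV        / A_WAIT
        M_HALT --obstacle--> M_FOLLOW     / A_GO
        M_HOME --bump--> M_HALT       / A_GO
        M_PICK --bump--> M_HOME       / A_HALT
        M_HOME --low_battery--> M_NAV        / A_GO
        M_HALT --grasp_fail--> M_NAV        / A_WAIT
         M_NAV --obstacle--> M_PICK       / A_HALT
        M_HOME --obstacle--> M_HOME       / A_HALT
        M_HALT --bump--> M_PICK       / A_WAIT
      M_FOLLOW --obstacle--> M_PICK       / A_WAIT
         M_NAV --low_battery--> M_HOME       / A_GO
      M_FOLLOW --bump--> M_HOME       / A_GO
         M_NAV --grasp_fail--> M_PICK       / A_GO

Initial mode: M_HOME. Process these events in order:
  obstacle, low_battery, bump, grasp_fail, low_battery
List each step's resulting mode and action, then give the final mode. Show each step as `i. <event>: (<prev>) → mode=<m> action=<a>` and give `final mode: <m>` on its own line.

final mode: M_NAV

1. obstacle: (M_HOME) → mode=M_HOME action=A_HALT
2. low_battery: (M_HOME) → mode=M_NAV action=A_GO
3. bump: (M_NAV) → mode=M_NAV action=A_WAIT
4. grasp_fail: (M_NAV) → mode=M_PICK action=A_GO
5. low_battery: (M_PICK) → mode=M_NAV action=A_WAIT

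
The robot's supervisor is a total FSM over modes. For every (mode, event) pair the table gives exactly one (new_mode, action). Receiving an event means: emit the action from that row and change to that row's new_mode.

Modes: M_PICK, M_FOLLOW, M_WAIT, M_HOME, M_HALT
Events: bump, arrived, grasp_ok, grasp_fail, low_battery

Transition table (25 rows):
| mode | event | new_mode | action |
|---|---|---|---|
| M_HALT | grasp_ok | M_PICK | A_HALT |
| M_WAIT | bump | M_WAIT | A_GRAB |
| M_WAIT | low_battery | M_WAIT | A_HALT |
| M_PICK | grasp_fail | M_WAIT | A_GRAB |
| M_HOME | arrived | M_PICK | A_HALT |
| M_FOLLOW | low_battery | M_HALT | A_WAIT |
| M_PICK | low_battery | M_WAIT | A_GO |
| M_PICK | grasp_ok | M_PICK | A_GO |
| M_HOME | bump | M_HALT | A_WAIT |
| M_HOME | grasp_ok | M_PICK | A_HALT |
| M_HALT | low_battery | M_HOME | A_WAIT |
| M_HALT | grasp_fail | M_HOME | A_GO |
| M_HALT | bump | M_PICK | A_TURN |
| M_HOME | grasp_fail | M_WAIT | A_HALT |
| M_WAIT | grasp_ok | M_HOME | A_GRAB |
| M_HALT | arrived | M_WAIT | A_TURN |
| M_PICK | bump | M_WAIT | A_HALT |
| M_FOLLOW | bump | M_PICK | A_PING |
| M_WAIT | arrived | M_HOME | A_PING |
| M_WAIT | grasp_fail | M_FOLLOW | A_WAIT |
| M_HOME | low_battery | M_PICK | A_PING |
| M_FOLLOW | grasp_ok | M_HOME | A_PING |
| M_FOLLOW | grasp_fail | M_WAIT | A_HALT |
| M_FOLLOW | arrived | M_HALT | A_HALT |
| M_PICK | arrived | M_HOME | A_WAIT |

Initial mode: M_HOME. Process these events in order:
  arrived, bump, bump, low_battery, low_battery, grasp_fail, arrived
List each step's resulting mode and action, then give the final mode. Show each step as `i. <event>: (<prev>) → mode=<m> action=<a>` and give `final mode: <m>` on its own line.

1. arrived: (M_HOME) → mode=M_PICK action=A_HALT
2. bump: (M_PICK) → mode=M_WAIT action=A_HALT
3. bump: (M_WAIT) → mode=M_WAIT action=A_GRAB
4. low_battery: (M_WAIT) → mode=M_WAIT action=A_HALT
5. low_battery: (M_WAIT) → mode=M_WAIT action=A_HALT
6. grasp_fail: (M_WAIT) → mode=M_FOLLOW action=A_WAIT
7. arrived: (M_FOLLOW) → mode=M_HALT action=A_HALT

final mode: M_HALT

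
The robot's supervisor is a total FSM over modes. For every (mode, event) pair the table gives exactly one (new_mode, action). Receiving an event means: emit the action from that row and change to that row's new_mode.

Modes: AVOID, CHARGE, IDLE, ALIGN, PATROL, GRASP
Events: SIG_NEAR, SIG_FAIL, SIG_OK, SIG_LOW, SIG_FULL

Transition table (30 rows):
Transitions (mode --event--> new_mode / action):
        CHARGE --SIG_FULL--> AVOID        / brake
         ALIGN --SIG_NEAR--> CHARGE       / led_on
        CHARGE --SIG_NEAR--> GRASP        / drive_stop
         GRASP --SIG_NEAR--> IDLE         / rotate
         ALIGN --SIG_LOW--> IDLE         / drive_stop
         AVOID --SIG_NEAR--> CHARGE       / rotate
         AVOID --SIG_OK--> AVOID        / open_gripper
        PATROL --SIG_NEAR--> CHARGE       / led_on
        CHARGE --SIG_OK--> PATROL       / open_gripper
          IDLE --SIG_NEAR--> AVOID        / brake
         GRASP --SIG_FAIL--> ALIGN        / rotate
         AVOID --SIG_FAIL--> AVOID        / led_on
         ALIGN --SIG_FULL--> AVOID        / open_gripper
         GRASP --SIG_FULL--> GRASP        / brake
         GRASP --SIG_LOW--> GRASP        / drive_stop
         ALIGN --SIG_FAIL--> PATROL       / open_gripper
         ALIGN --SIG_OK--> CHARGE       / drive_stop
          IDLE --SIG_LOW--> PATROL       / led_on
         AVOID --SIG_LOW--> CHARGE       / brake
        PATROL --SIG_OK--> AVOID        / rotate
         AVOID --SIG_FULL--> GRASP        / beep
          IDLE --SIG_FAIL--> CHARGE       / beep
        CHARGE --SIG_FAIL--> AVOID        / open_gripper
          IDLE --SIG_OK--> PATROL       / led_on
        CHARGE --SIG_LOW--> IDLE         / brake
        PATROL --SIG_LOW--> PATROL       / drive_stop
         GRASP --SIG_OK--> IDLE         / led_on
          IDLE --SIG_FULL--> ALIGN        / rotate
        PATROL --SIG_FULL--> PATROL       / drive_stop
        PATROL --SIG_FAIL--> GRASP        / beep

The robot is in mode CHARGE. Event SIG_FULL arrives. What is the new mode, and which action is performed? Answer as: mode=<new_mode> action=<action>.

mode=AVOID action=brake

current mode = CHARGE; filter table to that mode:
  (CHARGE, SIG_FULL) → (AVOID, brake)  ← event matches
  (CHARGE, SIG_NEAR) → (GRASP, drive_stop)
  (CHARGE, SIG_OK) → (PATROL, open_gripper)
  (CHARGE, SIG_FAIL) → (AVOID, open_gripper)
  (CHARGE, SIG_LOW) → (IDLE, brake)
event = SIG_FULL selects (AVOID, brake)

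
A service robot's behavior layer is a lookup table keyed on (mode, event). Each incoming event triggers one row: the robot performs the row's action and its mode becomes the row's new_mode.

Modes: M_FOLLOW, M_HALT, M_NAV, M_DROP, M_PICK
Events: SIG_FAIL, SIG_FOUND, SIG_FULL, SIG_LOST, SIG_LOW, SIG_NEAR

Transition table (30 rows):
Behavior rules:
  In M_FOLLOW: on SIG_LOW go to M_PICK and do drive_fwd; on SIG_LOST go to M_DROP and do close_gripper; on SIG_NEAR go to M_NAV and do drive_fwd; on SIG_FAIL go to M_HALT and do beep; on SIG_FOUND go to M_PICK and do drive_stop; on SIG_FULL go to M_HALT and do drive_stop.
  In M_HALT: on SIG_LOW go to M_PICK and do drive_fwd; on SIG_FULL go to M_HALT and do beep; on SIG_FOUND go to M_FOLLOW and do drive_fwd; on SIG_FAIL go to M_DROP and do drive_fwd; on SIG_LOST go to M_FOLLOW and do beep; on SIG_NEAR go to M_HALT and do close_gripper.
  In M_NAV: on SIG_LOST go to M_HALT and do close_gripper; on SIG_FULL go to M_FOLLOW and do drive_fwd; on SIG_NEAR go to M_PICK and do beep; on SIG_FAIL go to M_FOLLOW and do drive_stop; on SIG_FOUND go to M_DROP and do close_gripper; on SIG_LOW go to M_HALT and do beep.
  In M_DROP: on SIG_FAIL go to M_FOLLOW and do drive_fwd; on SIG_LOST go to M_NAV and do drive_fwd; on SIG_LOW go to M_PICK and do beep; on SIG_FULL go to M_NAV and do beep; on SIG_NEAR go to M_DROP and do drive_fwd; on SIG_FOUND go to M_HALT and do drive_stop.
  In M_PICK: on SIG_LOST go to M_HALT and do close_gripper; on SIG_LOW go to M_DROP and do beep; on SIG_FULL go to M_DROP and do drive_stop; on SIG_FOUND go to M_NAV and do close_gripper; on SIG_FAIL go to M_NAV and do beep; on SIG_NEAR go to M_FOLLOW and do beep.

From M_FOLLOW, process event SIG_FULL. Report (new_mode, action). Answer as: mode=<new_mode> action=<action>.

mode=M_HALT action=drive_stop

current mode = M_FOLLOW; filter table to that mode:
  (M_FOLLOW, SIG_LOW) → (M_PICK, drive_fwd)
  (M_FOLLOW, SIG_LOST) → (M_DROP, close_gripper)
  (M_FOLLOW, SIG_NEAR) → (M_NAV, drive_fwd)
  (M_FOLLOW, SIG_FAIL) → (M_HALT, beep)
  (M_FOLLOW, SIG_FOUND) → (M_PICK, drive_stop)
  (M_FOLLOW, SIG_FULL) → (M_HALT, drive_stop)  ← event matches
event = SIG_FULL selects (M_HALT, drive_stop)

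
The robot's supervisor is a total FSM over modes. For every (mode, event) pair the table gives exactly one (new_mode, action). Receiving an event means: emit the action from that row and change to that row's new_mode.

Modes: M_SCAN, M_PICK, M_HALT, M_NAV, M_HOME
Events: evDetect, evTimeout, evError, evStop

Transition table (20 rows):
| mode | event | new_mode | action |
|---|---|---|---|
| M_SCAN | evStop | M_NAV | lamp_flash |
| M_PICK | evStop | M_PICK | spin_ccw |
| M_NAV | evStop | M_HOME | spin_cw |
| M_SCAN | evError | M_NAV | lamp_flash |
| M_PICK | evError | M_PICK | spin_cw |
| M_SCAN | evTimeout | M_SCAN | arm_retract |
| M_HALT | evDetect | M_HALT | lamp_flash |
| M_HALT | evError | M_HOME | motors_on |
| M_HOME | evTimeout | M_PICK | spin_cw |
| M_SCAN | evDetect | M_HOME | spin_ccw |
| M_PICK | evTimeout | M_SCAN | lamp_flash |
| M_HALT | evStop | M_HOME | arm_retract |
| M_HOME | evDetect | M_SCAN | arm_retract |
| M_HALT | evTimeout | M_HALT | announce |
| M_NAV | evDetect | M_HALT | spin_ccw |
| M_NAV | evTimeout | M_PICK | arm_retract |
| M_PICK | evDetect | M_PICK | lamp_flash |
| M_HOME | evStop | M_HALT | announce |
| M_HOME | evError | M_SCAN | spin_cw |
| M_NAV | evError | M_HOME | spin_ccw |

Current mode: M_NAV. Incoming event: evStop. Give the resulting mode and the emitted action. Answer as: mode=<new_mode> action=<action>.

mode=M_HOME action=spin_cw

current mode = M_NAV; filter table to that mode:
  (M_NAV, evStop) → (M_HOME, spin_cw)  ← event matches
  (M_NAV, evDetect) → (M_HALT, spin_ccw)
  (M_NAV, evTimeout) → (M_PICK, arm_retract)
  (M_NAV, evError) → (M_HOME, spin_ccw)
event = evStop selects (M_HOME, spin_cw)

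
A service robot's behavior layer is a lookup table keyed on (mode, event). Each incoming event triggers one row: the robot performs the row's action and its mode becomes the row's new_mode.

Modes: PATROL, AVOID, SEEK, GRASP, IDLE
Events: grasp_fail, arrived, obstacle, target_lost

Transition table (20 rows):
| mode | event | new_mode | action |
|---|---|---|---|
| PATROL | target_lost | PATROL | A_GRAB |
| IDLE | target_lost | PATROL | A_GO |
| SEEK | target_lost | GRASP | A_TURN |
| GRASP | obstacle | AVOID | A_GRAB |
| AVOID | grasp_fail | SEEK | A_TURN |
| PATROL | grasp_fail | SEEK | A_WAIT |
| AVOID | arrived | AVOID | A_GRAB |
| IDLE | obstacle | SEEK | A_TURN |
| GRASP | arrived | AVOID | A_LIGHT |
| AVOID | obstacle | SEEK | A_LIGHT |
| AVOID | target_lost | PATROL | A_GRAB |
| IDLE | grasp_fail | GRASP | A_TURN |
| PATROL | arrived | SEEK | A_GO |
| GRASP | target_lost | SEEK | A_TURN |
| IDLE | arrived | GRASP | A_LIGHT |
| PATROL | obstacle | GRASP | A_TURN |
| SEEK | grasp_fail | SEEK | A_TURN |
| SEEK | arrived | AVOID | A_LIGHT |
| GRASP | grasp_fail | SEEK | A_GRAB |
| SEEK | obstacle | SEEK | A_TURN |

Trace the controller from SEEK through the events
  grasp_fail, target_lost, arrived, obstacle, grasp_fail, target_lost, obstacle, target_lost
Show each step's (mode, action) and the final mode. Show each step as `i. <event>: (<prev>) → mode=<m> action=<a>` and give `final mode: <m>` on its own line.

1. grasp_fail: (SEEK) → mode=SEEK action=A_TURN
2. target_lost: (SEEK) → mode=GRASP action=A_TURN
3. arrived: (GRASP) → mode=AVOID action=A_LIGHT
4. obstacle: (AVOID) → mode=SEEK action=A_LIGHT
5. grasp_fail: (SEEK) → mode=SEEK action=A_TURN
6. target_lost: (SEEK) → mode=GRASP action=A_TURN
7. obstacle: (GRASP) → mode=AVOID action=A_GRAB
8. target_lost: (AVOID) → mode=PATROL action=A_GRAB

final mode: PATROL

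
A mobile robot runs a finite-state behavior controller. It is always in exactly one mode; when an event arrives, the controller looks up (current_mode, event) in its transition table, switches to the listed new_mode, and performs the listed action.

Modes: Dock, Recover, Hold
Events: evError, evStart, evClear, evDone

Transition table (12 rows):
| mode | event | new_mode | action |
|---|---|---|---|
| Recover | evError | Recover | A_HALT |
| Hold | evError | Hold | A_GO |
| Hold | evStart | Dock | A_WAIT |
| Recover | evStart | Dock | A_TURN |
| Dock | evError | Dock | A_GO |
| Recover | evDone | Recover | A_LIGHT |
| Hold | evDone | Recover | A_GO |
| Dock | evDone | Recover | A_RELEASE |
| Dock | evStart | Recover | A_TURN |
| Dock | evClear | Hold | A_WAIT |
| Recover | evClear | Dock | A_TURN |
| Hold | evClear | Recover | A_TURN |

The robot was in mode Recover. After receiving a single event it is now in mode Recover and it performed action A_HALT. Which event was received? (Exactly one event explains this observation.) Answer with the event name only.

evError

try evError: (Recover, evError) → (Recover, A_HALT)  ← matches
try evStart: (Recover, evStart) → (Dock, A_TURN)
try evClear: (Recover, evClear) → (Dock, A_TURN)
try evDone: (Recover, evDone) → (Recover, A_LIGHT)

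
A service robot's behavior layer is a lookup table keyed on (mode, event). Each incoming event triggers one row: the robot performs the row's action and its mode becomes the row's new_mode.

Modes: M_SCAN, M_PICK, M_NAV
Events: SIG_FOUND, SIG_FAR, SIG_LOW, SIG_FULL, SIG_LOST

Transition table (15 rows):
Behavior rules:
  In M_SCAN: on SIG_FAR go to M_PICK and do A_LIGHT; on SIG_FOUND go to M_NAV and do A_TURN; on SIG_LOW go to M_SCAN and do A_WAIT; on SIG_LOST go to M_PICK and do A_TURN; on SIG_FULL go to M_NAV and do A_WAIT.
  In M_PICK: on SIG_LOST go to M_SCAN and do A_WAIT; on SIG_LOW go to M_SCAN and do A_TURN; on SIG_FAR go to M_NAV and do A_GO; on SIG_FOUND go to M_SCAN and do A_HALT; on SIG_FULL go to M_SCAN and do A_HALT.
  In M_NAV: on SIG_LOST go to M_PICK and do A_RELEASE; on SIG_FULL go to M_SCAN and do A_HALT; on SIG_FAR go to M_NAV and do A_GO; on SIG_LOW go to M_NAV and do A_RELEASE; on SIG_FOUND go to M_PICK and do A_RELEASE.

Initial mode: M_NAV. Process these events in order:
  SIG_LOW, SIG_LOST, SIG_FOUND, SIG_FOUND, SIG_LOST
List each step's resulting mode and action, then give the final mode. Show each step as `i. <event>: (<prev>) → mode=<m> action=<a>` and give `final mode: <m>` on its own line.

1. SIG_LOW: (M_NAV) → mode=M_NAV action=A_RELEASE
2. SIG_LOST: (M_NAV) → mode=M_PICK action=A_RELEASE
3. SIG_FOUND: (M_PICK) → mode=M_SCAN action=A_HALT
4. SIG_FOUND: (M_SCAN) → mode=M_NAV action=A_TURN
5. SIG_LOST: (M_NAV) → mode=M_PICK action=A_RELEASE

final mode: M_PICK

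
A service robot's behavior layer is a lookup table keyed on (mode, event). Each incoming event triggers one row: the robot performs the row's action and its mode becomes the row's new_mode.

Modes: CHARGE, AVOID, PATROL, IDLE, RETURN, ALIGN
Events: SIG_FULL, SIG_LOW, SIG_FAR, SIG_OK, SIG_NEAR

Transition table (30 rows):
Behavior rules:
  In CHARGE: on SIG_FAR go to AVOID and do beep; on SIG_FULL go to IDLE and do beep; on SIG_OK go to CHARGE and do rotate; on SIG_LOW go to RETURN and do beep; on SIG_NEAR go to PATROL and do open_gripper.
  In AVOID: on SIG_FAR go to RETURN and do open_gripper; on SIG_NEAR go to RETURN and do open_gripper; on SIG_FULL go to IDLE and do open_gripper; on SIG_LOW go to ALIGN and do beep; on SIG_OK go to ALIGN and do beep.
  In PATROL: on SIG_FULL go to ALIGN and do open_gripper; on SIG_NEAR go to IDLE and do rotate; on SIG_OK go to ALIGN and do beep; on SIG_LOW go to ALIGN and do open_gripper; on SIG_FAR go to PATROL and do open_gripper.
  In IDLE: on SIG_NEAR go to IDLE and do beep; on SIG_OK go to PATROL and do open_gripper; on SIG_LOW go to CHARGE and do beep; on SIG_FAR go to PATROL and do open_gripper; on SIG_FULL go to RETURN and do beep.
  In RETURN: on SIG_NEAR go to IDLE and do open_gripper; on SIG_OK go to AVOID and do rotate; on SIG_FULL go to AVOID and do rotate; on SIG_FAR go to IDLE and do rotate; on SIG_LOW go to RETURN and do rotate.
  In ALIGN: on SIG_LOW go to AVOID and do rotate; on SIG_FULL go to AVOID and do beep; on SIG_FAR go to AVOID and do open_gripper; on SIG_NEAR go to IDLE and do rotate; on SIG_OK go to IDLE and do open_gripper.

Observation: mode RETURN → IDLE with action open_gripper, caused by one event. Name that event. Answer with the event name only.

try SIG_FULL: (RETURN, SIG_FULL) → (AVOID, rotate)
try SIG_LOW: (RETURN, SIG_LOW) → (RETURN, rotate)
try SIG_FAR: (RETURN, SIG_FAR) → (IDLE, rotate)
try SIG_OK: (RETURN, SIG_OK) → (AVOID, rotate)
try SIG_NEAR: (RETURN, SIG_NEAR) → (IDLE, open_gripper)  ← matches

SIG_NEAR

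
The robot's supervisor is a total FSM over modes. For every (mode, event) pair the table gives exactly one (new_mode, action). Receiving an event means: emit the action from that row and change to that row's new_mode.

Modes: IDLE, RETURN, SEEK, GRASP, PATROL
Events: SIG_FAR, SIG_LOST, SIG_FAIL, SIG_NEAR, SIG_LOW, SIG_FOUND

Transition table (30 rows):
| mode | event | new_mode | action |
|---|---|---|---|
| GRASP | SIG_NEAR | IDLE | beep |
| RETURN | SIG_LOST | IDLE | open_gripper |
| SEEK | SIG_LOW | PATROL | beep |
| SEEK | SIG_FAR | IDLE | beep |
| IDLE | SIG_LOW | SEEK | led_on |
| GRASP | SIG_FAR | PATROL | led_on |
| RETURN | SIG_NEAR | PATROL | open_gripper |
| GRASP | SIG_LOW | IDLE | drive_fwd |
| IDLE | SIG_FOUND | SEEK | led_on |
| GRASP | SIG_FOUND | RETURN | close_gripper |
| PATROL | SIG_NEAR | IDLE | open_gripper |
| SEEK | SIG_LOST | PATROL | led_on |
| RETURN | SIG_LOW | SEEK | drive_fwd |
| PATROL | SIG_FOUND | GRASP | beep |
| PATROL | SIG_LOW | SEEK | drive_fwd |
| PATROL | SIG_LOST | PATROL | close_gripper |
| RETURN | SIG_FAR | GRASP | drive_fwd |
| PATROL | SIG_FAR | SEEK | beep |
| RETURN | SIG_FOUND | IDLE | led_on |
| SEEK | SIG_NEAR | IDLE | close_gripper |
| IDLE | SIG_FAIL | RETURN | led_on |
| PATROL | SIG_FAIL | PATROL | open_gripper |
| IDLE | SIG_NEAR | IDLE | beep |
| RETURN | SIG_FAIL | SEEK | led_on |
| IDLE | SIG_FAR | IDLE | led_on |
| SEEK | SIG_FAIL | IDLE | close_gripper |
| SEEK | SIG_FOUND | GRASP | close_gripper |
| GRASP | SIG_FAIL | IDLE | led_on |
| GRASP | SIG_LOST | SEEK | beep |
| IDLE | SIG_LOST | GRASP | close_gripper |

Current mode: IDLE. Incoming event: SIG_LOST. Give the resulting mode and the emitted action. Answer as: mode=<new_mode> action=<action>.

current mode = IDLE; filter table to that mode:
  (IDLE, SIG_LOW) → (SEEK, led_on)
  (IDLE, SIG_FOUND) → (SEEK, led_on)
  (IDLE, SIG_FAIL) → (RETURN, led_on)
  (IDLE, SIG_NEAR) → (IDLE, beep)
  (IDLE, SIG_FAR) → (IDLE, led_on)
  (IDLE, SIG_LOST) → (GRASP, close_gripper)  ← event matches
event = SIG_LOST selects (GRASP, close_gripper)

mode=GRASP action=close_gripper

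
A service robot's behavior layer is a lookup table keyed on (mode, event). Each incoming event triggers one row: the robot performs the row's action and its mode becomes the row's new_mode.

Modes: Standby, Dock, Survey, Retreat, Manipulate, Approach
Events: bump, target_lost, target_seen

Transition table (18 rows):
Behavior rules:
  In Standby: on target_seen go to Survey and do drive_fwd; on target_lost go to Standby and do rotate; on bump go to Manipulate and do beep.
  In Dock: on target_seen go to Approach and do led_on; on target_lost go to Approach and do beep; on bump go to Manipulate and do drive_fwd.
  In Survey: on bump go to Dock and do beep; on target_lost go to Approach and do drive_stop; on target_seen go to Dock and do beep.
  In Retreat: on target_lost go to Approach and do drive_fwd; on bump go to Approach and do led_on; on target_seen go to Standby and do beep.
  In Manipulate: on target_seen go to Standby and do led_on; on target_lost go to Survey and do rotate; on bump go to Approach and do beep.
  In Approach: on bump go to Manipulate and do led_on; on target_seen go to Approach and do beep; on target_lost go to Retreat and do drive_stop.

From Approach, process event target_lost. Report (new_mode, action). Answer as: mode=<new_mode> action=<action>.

mode=Retreat action=drive_stop

current mode = Approach; filter table to that mode:
  (Approach, bump) → (Manipulate, led_on)
  (Approach, target_seen) → (Approach, beep)
  (Approach, target_lost) → (Retreat, drive_stop)  ← event matches
event = target_lost selects (Retreat, drive_stop)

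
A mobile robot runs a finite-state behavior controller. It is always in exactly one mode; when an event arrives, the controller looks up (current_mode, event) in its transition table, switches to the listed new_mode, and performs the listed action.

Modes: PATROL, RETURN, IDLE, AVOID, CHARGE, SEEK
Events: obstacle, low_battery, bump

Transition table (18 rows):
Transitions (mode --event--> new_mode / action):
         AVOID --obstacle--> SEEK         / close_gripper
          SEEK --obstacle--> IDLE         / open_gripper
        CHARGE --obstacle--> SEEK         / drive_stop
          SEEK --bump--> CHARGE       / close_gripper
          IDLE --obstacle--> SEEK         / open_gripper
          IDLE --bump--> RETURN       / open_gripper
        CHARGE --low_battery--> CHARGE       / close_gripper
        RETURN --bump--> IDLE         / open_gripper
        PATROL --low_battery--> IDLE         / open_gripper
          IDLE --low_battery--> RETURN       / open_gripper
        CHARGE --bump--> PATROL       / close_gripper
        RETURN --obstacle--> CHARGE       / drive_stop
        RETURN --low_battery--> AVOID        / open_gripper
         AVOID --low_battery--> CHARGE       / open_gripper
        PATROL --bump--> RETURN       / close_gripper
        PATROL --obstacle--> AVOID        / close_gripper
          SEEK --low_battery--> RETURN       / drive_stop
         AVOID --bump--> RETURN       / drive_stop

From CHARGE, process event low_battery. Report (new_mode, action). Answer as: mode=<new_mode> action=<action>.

current mode = CHARGE; filter table to that mode:
  (CHARGE, obstacle) → (SEEK, drive_stop)
  (CHARGE, low_battery) → (CHARGE, close_gripper)  ← event matches
  (CHARGE, bump) → (PATROL, close_gripper)
event = low_battery selects (CHARGE, close_gripper)

mode=CHARGE action=close_gripper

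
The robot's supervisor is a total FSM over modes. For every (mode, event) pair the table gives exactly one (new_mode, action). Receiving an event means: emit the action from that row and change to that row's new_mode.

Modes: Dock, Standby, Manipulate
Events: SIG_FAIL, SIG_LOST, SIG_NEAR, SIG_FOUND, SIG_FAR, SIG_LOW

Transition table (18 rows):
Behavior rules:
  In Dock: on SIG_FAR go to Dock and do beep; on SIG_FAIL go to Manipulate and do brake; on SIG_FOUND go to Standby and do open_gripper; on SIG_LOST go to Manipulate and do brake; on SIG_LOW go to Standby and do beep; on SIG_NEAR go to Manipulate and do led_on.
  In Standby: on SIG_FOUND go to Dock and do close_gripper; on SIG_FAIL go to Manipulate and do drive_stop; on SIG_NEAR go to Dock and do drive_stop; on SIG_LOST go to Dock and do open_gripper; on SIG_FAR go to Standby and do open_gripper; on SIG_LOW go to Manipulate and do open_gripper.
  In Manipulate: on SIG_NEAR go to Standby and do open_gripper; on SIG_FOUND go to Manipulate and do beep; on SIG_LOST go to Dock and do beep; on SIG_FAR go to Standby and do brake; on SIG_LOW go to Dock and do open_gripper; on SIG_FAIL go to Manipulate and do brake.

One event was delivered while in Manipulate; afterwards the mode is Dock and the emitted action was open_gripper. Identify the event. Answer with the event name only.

try SIG_FAIL: (Manipulate, SIG_FAIL) → (Manipulate, brake)
try SIG_LOST: (Manipulate, SIG_LOST) → (Dock, beep)
try SIG_NEAR: (Manipulate, SIG_NEAR) → (Standby, open_gripper)
try SIG_FOUND: (Manipulate, SIG_FOUND) → (Manipulate, beep)
try SIG_FAR: (Manipulate, SIG_FAR) → (Standby, brake)
try SIG_LOW: (Manipulate, SIG_LOW) → (Dock, open_gripper)  ← matches

SIG_LOW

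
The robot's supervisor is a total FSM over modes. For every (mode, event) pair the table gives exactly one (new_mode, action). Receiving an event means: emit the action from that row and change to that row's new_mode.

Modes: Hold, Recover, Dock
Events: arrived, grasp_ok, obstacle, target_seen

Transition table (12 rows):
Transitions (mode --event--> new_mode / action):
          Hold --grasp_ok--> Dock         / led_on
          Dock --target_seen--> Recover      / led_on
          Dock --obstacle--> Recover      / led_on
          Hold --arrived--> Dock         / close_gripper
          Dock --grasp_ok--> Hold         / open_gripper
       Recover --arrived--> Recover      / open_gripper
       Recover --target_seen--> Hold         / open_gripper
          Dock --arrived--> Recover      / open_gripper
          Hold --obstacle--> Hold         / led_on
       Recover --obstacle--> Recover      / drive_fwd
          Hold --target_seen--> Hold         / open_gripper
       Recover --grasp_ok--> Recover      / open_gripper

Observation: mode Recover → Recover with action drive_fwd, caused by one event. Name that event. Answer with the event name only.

obstacle

try arrived: (Recover, arrived) → (Recover, open_gripper)
try grasp_ok: (Recover, grasp_ok) → (Recover, open_gripper)
try obstacle: (Recover, obstacle) → (Recover, drive_fwd)  ← matches
try target_seen: (Recover, target_seen) → (Hold, open_gripper)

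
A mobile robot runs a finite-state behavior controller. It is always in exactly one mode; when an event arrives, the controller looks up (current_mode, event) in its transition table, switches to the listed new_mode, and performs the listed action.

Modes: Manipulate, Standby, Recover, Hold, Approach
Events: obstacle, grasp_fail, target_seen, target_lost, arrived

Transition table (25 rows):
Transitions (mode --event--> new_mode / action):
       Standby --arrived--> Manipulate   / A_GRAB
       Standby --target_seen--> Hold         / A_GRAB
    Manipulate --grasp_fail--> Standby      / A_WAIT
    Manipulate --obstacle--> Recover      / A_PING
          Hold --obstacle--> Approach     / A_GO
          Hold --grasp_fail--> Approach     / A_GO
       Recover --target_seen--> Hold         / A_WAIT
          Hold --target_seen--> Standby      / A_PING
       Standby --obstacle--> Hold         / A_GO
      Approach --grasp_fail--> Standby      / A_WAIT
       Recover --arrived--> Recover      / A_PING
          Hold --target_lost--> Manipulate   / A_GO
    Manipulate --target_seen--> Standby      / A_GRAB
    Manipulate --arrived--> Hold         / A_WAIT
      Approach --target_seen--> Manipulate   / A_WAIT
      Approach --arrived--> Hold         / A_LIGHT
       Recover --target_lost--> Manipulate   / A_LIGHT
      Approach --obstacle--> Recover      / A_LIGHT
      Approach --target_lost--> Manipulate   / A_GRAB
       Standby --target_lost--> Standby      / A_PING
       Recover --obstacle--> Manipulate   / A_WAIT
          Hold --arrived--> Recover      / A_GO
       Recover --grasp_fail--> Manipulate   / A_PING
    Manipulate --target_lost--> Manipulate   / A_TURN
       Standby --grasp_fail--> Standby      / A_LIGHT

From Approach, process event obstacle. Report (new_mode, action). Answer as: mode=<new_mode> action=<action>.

mode=Recover action=A_LIGHT

current mode = Approach; filter table to that mode:
  (Approach, grasp_fail) → (Standby, A_WAIT)
  (Approach, target_seen) → (Manipulate, A_WAIT)
  (Approach, arrived) → (Hold, A_LIGHT)
  (Approach, obstacle) → (Recover, A_LIGHT)  ← event matches
  (Approach, target_lost) → (Manipulate, A_GRAB)
event = obstacle selects (Recover, A_LIGHT)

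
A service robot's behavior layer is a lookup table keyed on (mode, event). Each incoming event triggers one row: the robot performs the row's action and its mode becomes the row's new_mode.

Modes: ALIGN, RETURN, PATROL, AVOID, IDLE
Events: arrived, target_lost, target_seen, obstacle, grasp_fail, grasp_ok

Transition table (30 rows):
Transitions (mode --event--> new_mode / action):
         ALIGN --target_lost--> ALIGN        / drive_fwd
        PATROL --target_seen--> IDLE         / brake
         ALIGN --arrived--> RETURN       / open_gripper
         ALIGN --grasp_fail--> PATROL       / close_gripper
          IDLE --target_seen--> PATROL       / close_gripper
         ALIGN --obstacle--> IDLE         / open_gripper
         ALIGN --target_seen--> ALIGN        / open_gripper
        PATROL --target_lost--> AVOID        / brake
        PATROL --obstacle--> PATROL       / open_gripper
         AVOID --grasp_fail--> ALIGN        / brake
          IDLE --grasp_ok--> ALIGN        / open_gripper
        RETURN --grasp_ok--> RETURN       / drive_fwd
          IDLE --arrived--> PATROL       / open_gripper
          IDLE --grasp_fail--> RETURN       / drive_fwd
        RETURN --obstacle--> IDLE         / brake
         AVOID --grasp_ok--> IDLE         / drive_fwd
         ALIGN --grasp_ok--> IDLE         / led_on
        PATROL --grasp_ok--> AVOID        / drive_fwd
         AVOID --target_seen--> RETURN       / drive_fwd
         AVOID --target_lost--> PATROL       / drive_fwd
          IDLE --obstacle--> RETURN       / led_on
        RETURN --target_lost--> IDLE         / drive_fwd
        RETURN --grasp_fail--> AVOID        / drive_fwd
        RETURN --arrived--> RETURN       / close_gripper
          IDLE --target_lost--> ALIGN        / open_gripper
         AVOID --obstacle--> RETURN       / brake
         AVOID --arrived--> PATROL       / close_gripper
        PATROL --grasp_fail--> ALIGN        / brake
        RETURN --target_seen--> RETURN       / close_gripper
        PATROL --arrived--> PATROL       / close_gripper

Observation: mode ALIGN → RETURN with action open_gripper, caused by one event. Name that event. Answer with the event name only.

try arrived: (ALIGN, arrived) → (RETURN, open_gripper)  ← matches
try target_lost: (ALIGN, target_lost) → (ALIGN, drive_fwd)
try target_seen: (ALIGN, target_seen) → (ALIGN, open_gripper)
try obstacle: (ALIGN, obstacle) → (IDLE, open_gripper)
try grasp_fail: (ALIGN, grasp_fail) → (PATROL, close_gripper)
try grasp_ok: (ALIGN, grasp_ok) → (IDLE, led_on)

arrived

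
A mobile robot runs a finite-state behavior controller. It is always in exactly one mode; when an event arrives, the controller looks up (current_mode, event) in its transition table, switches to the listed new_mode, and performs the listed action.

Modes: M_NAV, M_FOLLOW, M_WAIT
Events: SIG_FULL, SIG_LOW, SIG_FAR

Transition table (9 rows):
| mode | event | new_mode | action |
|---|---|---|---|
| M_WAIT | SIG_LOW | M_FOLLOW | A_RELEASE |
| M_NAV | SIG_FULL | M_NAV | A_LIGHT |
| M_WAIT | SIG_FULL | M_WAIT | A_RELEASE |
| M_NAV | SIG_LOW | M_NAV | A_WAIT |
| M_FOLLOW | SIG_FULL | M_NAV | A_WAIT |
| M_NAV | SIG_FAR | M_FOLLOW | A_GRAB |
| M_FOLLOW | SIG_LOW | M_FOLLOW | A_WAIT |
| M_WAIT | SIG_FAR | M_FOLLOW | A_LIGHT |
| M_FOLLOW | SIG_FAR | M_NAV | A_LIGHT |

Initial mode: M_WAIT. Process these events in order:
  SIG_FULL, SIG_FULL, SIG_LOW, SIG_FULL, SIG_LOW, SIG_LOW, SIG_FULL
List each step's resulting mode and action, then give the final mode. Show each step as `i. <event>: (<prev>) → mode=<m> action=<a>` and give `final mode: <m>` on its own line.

final mode: M_NAV

1. SIG_FULL: (M_WAIT) → mode=M_WAIT action=A_RELEASE
2. SIG_FULL: (M_WAIT) → mode=M_WAIT action=A_RELEASE
3. SIG_LOW: (M_WAIT) → mode=M_FOLLOW action=A_RELEASE
4. SIG_FULL: (M_FOLLOW) → mode=M_NAV action=A_WAIT
5. SIG_LOW: (M_NAV) → mode=M_NAV action=A_WAIT
6. SIG_LOW: (M_NAV) → mode=M_NAV action=A_WAIT
7. SIG_FULL: (M_NAV) → mode=M_NAV action=A_LIGHT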